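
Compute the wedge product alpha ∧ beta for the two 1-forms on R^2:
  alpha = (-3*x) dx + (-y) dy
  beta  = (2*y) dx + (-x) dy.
alpha ∧ beta = (3*x^2 + 2*y^2) dx ∧ dy

Distribute the wedge, using dx_i ∧ dx_j = -dx_j ∧ dx_i and dx_i ∧ dx_i = 0. For each pair (i, j) with i < j, the coefficient of dx_i ∧ dx_j in alpha ∧ beta is (alpha_i * beta_j - alpha_j * beta_i). Collecting: alpha ∧ beta = (3*x^2 + 2*y^2) dx ∧ dy.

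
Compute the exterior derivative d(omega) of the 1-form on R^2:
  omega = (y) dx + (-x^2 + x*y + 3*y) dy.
d(omega) = (-2*x + y - 1) dx ∧ dy

For a 1-form omega = sum_i f_i dx_i, the exterior derivative is
  d(omega) = sum_{i < j} (∂f_j/∂x_i - ∂f_i/∂x_j) dx_i ∧ dx_j.
  coefficient of dx ∧ dy: ∂f_2/∂x - ∂f_1/∂y = ∂(-x^2 + x*y + 3*y)/∂x - ∂(y)/∂y = -2*x + y - 1
Assembling: d(omega) = (-2*x + y - 1) dx ∧ dy.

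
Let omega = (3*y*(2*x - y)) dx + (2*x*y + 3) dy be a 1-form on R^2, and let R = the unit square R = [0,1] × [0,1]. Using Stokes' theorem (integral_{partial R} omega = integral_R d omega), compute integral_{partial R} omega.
integral_(partial R) omega = 1

Stokes: integral_partial_R omega = integral_R d omega with d omega = (∂Q/∂x - ∂P/∂y) dx ∧ dy.
  ∂Q/∂x = 2*y
  ∂P/∂y = 6*x - 6*y
  integrand = ∂Q/∂x - ∂P/∂y = -6*x + 8*y.
Integrating over R: integral_0^1 integral_0^1 (-6*x + 8*y) dx dy = 1.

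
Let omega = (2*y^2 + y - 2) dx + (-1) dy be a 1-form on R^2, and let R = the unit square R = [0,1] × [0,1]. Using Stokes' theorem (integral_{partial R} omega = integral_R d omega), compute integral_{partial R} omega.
integral_(partial R) omega = -3

Stokes: integral_partial_R omega = integral_R d omega with d omega = (∂Q/∂x - ∂P/∂y) dx ∧ dy.
  ∂Q/∂x = 0
  ∂P/∂y = 4*y + 1
  integrand = ∂Q/∂x - ∂P/∂y = -4*y - 1.
Integrating over R: integral_0^1 integral_0^1 (-4*y - 1) dx dy = -3.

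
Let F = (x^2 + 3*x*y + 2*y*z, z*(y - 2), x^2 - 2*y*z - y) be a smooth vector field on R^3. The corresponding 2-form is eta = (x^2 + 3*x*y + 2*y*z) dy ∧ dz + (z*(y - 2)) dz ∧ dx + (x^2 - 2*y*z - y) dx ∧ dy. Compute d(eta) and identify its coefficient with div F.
d(eta) = (2*x + y + z) dx ∧ dy ∧ dz; div F = 2*x + y + z

For a 2-form in R^3 of the form above, applying d gives a 3-form with coefficient ∂P/∂x + ∂Q/∂y + ∂R/∂z:
  ∂P/∂x = 2*x + 3*y
  ∂Q/∂y = z
  ∂R/∂z = -2*y
Sum = 2*x + y + z, which is exactly div F.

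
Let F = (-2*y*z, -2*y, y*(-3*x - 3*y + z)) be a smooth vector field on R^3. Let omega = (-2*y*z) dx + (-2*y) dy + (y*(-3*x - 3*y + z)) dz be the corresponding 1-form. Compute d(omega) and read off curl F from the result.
d(omega) = (-3*x - 6*y + z) dy ∧ dz + (y) dz ∧ dx + (2*z) dx ∧ dy; curl F = (-3*x - 6*y + z, y, 2*z)

d omega = sum_{i<j} (∂f_j/∂x_i - ∂f_i/∂x_j) dx_i ∧ dx_j. Under the identification (dy ∧ dz, dz ∧ dx, dx ∧ dy) ↔ (e_x, e_y, e_z), the coefficients are exactly the components of curl F. Compute:
  ∂R/∂y - ∂Q/∂z = (-3*x - 6*y + z) - (0) = -3*x - 6*y + z
  ∂P/∂z - ∂R/∂x = (-2*y) - (-3*y) = y
  ∂Q/∂x - ∂P/∂y = (0) - (-2*z) = 2*z.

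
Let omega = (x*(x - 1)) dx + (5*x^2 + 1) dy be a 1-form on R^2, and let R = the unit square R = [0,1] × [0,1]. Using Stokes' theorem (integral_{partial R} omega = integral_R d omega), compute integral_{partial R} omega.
integral_(partial R) omega = 5

Stokes: integral_partial_R omega = integral_R d omega with d omega = (∂Q/∂x - ∂P/∂y) dx ∧ dy.
  ∂Q/∂x = 10*x
  ∂P/∂y = 0
  integrand = ∂Q/∂x - ∂P/∂y = 10*x.
Integrating over R: integral_0^1 integral_0^1 (10*x) dx dy = 5.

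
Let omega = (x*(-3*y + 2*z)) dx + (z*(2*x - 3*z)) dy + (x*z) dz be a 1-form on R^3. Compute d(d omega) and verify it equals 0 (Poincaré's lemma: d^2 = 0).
d(d omega) = 0

Step 1: d omega = sum_{i<j} (∂f_j/∂x_i - ∂f_i/∂x_j) dx_i ∧ dx_j:
  coeff of dx ∧ dy: 3*x + 2*z
  coeff of dx ∧ dz: -2*x + z
  coeff of dy ∧ dz: -2*x + 6*z
Step 2: Apply d again to each 2-form coefficient. The only possible 3-form in R^3 is dx ∧ dy ∧ dz, with coefficient
  ∂(coeff of dy∧dz)/∂x - ∂(coeff of dx∧dz)/∂y + ∂(coeff of dx∧dy)/∂z
  = ∂/∂x (-2*x + 6*z) - ∂/∂y (-2*x + z) + ∂/∂z (3*x + 2*z).
Each of these terms simplifies to sums of mixed partials that cancel in pairs. The result is 0 (by equality of mixed partials for smooth functions — Schwarz / Clairaut).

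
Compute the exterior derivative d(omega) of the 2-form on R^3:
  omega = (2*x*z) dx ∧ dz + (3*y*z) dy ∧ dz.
d(omega) = 0

For a 2-form omega = sum_{i<j} g_{ij} dx_i ∧ dx_j, the exterior derivative is
  d(omega) = sum_{i<j} d(g_{ij}) ∧ dx_i ∧ dx_j = sum_{i<j, k} (∂g_{ij}/∂x_k) dx_k ∧ dx_i ∧ dx_j.
Expand each term, using dx_k ∧ dx_i ∧ dx_j = sgn(permutation) dx_{(a)} ∧ dx_{(b)} ∧ dx_{(c)} with (a < b < c) sorted:

Collecting like 3-forms: d(omega) = 0.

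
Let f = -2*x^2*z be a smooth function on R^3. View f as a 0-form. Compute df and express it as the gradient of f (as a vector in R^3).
df = (-4*x*z) dx + (0) dy + (-2*x^2) dz; grad f = (-4*x*z, 0, -2*x^2)

For a 0-form f, d f = (∂f/∂x) dx + (∂f/∂y) dy + (∂f/∂z) dz. The components of the vector representation are exactly the entries of grad f in Cartesian coordinates:
  ∂f/∂x = -4*x*z
  ∂f/∂y = 0
  ∂f/∂z = -2*x^2.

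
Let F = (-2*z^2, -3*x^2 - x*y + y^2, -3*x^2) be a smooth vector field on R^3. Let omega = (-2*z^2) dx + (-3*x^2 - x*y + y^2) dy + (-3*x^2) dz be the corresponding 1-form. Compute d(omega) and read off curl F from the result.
d(omega) = (0) dy ∧ dz + (6*x - 4*z) dz ∧ dx + (-6*x - y) dx ∧ dy; curl F = (0, 6*x - 4*z, -6*x - y)

d omega = sum_{i<j} (∂f_j/∂x_i - ∂f_i/∂x_j) dx_i ∧ dx_j. Under the identification (dy ∧ dz, dz ∧ dx, dx ∧ dy) ↔ (e_x, e_y, e_z), the coefficients are exactly the components of curl F. Compute:
  ∂R/∂y - ∂Q/∂z = (0) - (0) = 0
  ∂P/∂z - ∂R/∂x = (-4*z) - (-6*x) = 6*x - 4*z
  ∂Q/∂x - ∂P/∂y = (-6*x - y) - (0) = -6*x - y.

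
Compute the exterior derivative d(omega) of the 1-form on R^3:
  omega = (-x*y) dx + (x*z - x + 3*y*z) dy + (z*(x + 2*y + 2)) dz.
d(omega) = (x + z - 1) dx ∧ dy + (z) dx ∧ dz + (-x - 3*y + 2*z) dy ∧ dz

For a 1-form omega = sum_i f_i dx_i, the exterior derivative is
  d(omega) = sum_{i < j} (∂f_j/∂x_i - ∂f_i/∂x_j) dx_i ∧ dx_j.
  coefficient of dx ∧ dy: ∂f_2/∂x - ∂f_1/∂y = ∂(x*z - x + 3*y*z)/∂x - ∂(-x*y)/∂y = x + z - 1
  coefficient of dx ∧ dz: ∂f_3/∂x - ∂f_1/∂z = ∂(z*(x + 2*y + 2))/∂x - ∂(-x*y)/∂z = z
  coefficient of dy ∧ dz: ∂f_3/∂y - ∂f_2/∂z = ∂(z*(x + 2*y + 2))/∂y - ∂(x*z - x + 3*y*z)/∂z = -x - 3*y + 2*z
Assembling: d(omega) = (x + z - 1) dx ∧ dy + (z) dx ∧ dz + (-x - 3*y + 2*z) dy ∧ dz.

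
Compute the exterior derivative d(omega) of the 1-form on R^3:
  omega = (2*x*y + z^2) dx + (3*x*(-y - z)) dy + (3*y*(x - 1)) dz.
d(omega) = (-2*x - 3*y - 3*z) dx ∧ dy + (3*y - 2*z) dx ∧ dz + (6*x - 3) dy ∧ dz

For a 1-form omega = sum_i f_i dx_i, the exterior derivative is
  d(omega) = sum_{i < j} (∂f_j/∂x_i - ∂f_i/∂x_j) dx_i ∧ dx_j.
  coefficient of dx ∧ dy: ∂f_2/∂x - ∂f_1/∂y = ∂(3*x*(-y - z))/∂x - ∂(2*x*y + z^2)/∂y = -2*x - 3*y - 3*z
  coefficient of dx ∧ dz: ∂f_3/∂x - ∂f_1/∂z = ∂(3*y*(x - 1))/∂x - ∂(2*x*y + z^2)/∂z = 3*y - 2*z
  coefficient of dy ∧ dz: ∂f_3/∂y - ∂f_2/∂z = ∂(3*y*(x - 1))/∂y - ∂(3*x*(-y - z))/∂z = 6*x - 3
Assembling: d(omega) = (-2*x - 3*y - 3*z) dx ∧ dy + (3*y - 2*z) dx ∧ dz + (6*x - 3) dy ∧ dz.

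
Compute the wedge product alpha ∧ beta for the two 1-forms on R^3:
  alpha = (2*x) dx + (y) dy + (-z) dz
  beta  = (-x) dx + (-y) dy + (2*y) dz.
alpha ∧ beta = (-x*y) dx ∧ dy + (x*(4*y - z)) dx ∧ dz + (y*(2*y - z)) dy ∧ dz

Distribute the wedge, using dx_i ∧ dx_j = -dx_j ∧ dx_i and dx_i ∧ dx_i = 0. For each pair (i, j) with i < j, the coefficient of dx_i ∧ dx_j in alpha ∧ beta is (alpha_i * beta_j - alpha_j * beta_i). Collecting: alpha ∧ beta = (-x*y) dx ∧ dy + (x*(4*y - z)) dx ∧ dz + (y*(2*y - z)) dy ∧ dz.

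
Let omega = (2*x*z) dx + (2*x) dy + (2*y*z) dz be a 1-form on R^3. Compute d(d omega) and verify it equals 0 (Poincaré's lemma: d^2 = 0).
d(d omega) = 0

Step 1: d omega = sum_{i<j} (∂f_j/∂x_i - ∂f_i/∂x_j) dx_i ∧ dx_j:
  coeff of dx ∧ dy: 2
  coeff of dx ∧ dz: -2*x
  coeff of dy ∧ dz: 2*z
Step 2: Apply d again to each 2-form coefficient. The only possible 3-form in R^3 is dx ∧ dy ∧ dz, with coefficient
  ∂(coeff of dy∧dz)/∂x - ∂(coeff of dx∧dz)/∂y + ∂(coeff of dx∧dy)/∂z
  = ∂/∂x (2*z) - ∂/∂y (-2*x) + ∂/∂z (2).
Each of these terms simplifies to sums of mixed partials that cancel in pairs. The result is 0 (by equality of mixed partials for smooth functions — Schwarz / Clairaut).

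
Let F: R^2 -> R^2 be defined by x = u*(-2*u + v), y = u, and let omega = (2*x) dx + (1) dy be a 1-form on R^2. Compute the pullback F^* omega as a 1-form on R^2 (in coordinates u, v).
F^* omega = (16*u^3 - 12*u^2*v + 2*u*v^2 + 1) du + (2*u^2*(-2*u + v)) dv

Using F^*(f dg) = (f ∘ F) d(g ∘ F), substitute each coordinate x_i by F_i(u, v) in f_i, and replace dx_i by d F_i = (∂F_i/∂u) du + (∂F_i/∂v) dv.
  For the x component: f_1(F) = 2*u*(-2*u + v); d F_1 = (-4*u + v) du + (u) dv
  For the y component: f_2(F) = 1; d F_2 = (1) du + (0) dv
Combining and collecting du, dv coefficients:
  coeff of du: 16*u^3 - 12*u^2*v + 2*u*v^2 + 1
  coeff of dv: 2*u^2*(-2*u + v)
F^* omega = (16*u^3 - 12*u^2*v + 2*u*v^2 + 1) du + (2*u^2*(-2*u + v)) dv.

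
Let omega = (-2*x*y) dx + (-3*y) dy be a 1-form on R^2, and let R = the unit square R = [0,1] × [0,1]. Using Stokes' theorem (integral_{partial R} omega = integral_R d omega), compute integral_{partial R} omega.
integral_(partial R) omega = 1

Stokes: integral_partial_R omega = integral_R d omega with d omega = (∂Q/∂x - ∂P/∂y) dx ∧ dy.
  ∂Q/∂x = 0
  ∂P/∂y = -2*x
  integrand = ∂Q/∂x - ∂P/∂y = 2*x.
Integrating over R: integral_0^1 integral_0^1 (2*x) dx dy = 1.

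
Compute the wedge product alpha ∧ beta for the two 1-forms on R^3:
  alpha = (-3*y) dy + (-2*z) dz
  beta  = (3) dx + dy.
alpha ∧ beta = (9*y) dx ∧ dy + (6*z) dx ∧ dz + (2*z) dy ∧ dz

Distribute the wedge, using dx_i ∧ dx_j = -dx_j ∧ dx_i and dx_i ∧ dx_i = 0. For each pair (i, j) with i < j, the coefficient of dx_i ∧ dx_j in alpha ∧ beta is (alpha_i * beta_j - alpha_j * beta_i). Collecting: alpha ∧ beta = (9*y) dx ∧ dy + (6*z) dx ∧ dz + (2*z) dy ∧ dz.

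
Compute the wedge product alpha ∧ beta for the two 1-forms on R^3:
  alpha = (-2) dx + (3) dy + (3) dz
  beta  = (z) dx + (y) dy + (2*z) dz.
alpha ∧ beta = (-2*y - 3*z) dx ∧ dy + (-7*z) dx ∧ dz + (-3*y + 6*z) dy ∧ dz

Distribute the wedge, using dx_i ∧ dx_j = -dx_j ∧ dx_i and dx_i ∧ dx_i = 0. For each pair (i, j) with i < j, the coefficient of dx_i ∧ dx_j in alpha ∧ beta is (alpha_i * beta_j - alpha_j * beta_i). Collecting: alpha ∧ beta = (-2*y - 3*z) dx ∧ dy + (-7*z) dx ∧ dz + (-3*y + 6*z) dy ∧ dz.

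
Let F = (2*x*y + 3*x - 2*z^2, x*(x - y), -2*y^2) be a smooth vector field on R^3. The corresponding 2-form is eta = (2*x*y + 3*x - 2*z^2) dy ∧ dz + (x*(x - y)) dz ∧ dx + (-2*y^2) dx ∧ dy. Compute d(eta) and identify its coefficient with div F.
d(eta) = (-x + 2*y + 3) dx ∧ dy ∧ dz; div F = -x + 2*y + 3

For a 2-form in R^3 of the form above, applying d gives a 3-form with coefficient ∂P/∂x + ∂Q/∂y + ∂R/∂z:
  ∂P/∂x = 2*y + 3
  ∂Q/∂y = -x
  ∂R/∂z = 0
Sum = -x + 2*y + 3, which is exactly div F.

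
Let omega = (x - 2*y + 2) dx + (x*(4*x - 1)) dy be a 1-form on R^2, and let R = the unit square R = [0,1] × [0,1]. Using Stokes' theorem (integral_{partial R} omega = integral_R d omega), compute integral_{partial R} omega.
integral_(partial R) omega = 5

Stokes: integral_partial_R omega = integral_R d omega with d omega = (∂Q/∂x - ∂P/∂y) dx ∧ dy.
  ∂Q/∂x = 8*x - 1
  ∂P/∂y = -2
  integrand = ∂Q/∂x - ∂P/∂y = 8*x + 1.
Integrating over R: integral_0^1 integral_0^1 (8*x + 1) dx dy = 5.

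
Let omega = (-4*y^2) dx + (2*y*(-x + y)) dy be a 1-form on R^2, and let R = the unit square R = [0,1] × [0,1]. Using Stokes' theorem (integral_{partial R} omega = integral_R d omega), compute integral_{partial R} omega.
integral_(partial R) omega = 3

Stokes: integral_partial_R omega = integral_R d omega with d omega = (∂Q/∂x - ∂P/∂y) dx ∧ dy.
  ∂Q/∂x = -2*y
  ∂P/∂y = -8*y
  integrand = ∂Q/∂x - ∂P/∂y = 6*y.
Integrating over R: integral_0^1 integral_0^1 (6*y) dx dy = 3.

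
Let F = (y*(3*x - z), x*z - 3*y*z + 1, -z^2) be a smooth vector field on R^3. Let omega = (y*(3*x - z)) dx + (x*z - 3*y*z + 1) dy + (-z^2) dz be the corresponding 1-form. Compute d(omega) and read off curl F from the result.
d(omega) = (-x + 3*y) dy ∧ dz + (-y) dz ∧ dx + (-3*x + 2*z) dx ∧ dy; curl F = (-x + 3*y, -y, -3*x + 2*z)

d omega = sum_{i<j} (∂f_j/∂x_i - ∂f_i/∂x_j) dx_i ∧ dx_j. Under the identification (dy ∧ dz, dz ∧ dx, dx ∧ dy) ↔ (e_x, e_y, e_z), the coefficients are exactly the components of curl F. Compute:
  ∂R/∂y - ∂Q/∂z = (0) - (x - 3*y) = -x + 3*y
  ∂P/∂z - ∂R/∂x = (-y) - (0) = -y
  ∂Q/∂x - ∂P/∂y = (z) - (3*x - z) = -3*x + 2*z.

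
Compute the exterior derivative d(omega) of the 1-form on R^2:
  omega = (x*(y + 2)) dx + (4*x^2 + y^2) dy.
d(omega) = (7*x) dx ∧ dy

For a 1-form omega = sum_i f_i dx_i, the exterior derivative is
  d(omega) = sum_{i < j} (∂f_j/∂x_i - ∂f_i/∂x_j) dx_i ∧ dx_j.
  coefficient of dx ∧ dy: ∂f_2/∂x - ∂f_1/∂y = ∂(4*x^2 + y^2)/∂x - ∂(x*(y + 2))/∂y = 7*x
Assembling: d(omega) = (7*x) dx ∧ dy.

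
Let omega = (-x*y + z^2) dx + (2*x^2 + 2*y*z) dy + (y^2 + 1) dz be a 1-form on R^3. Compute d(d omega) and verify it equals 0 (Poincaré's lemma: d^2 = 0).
d(d omega) = 0

Step 1: d omega = sum_{i<j} (∂f_j/∂x_i - ∂f_i/∂x_j) dx_i ∧ dx_j:
  coeff of dx ∧ dy: 5*x
  coeff of dx ∧ dz: -2*z
  coeff of dy ∧ dz: 0
Step 2: Apply d again to each 2-form coefficient. The only possible 3-form in R^3 is dx ∧ dy ∧ dz, with coefficient
  ∂(coeff of dy∧dz)/∂x - ∂(coeff of dx∧dz)/∂y + ∂(coeff of dx∧dy)/∂z
  = ∂/∂x (0) - ∂/∂y (-2*z) + ∂/∂z (5*x).
Each of these terms simplifies to sums of mixed partials that cancel in pairs. The result is 0 (by equality of mixed partials for smooth functions — Schwarz / Clairaut).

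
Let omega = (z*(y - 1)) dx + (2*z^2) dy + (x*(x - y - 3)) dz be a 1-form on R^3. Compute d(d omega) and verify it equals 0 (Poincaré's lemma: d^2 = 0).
d(d omega) = 0

Step 1: d omega = sum_{i<j} (∂f_j/∂x_i - ∂f_i/∂x_j) dx_i ∧ dx_j:
  coeff of dx ∧ dy: -z
  coeff of dx ∧ dz: 2*x - 2*y - 2
  coeff of dy ∧ dz: -x - 4*z
Step 2: Apply d again to each 2-form coefficient. The only possible 3-form in R^3 is dx ∧ dy ∧ dz, with coefficient
  ∂(coeff of dy∧dz)/∂x - ∂(coeff of dx∧dz)/∂y + ∂(coeff of dx∧dy)/∂z
  = ∂/∂x (-x - 4*z) - ∂/∂y (2*x - 2*y - 2) + ∂/∂z (-z).
Each of these terms simplifies to sums of mixed partials that cancel in pairs. The result is 0 (by equality of mixed partials for smooth functions — Schwarz / Clairaut).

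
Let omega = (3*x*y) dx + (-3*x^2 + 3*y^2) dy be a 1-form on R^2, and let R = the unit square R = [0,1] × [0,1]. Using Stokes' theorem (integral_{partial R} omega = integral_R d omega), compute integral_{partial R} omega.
integral_(partial R) omega = -9/2

Stokes: integral_partial_R omega = integral_R d omega with d omega = (∂Q/∂x - ∂P/∂y) dx ∧ dy.
  ∂Q/∂x = -6*x
  ∂P/∂y = 3*x
  integrand = ∂Q/∂x - ∂P/∂y = -9*x.
Integrating over R: integral_0^1 integral_0^1 (-9*x) dx dy = -9/2.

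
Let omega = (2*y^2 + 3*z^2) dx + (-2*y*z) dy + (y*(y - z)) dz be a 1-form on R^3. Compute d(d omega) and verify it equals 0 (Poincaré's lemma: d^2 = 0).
d(d omega) = 0

Step 1: d omega = sum_{i<j} (∂f_j/∂x_i - ∂f_i/∂x_j) dx_i ∧ dx_j:
  coeff of dx ∧ dy: -4*y
  coeff of dx ∧ dz: -6*z
  coeff of dy ∧ dz: 4*y - z
Step 2: Apply d again to each 2-form coefficient. The only possible 3-form in R^3 is dx ∧ dy ∧ dz, with coefficient
  ∂(coeff of dy∧dz)/∂x - ∂(coeff of dx∧dz)/∂y + ∂(coeff of dx∧dy)/∂z
  = ∂/∂x (4*y - z) - ∂/∂y (-6*z) + ∂/∂z (-4*y).
Each of these terms simplifies to sums of mixed partials that cancel in pairs. The result is 0 (by equality of mixed partials for smooth functions — Schwarz / Clairaut).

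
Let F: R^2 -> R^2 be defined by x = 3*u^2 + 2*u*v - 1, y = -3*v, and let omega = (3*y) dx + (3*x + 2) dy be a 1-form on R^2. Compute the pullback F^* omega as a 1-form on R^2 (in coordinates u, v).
F^* omega = (18*v*(-3*u - v)) du + (-27*u^2 - 36*u*v + 3) dv

Using F^*(f dg) = (f ∘ F) d(g ∘ F), substitute each coordinate x_i by F_i(u, v) in f_i, and replace dx_i by d F_i = (∂F_i/∂u) du + (∂F_i/∂v) dv.
  For the x component: f_1(F) = -9*v; d F_1 = (6*u + 2*v) du + (2*u) dv
  For the y component: f_2(F) = 9*u^2 + 6*u*v - 1; d F_2 = (0) du + (-3) dv
Combining and collecting du, dv coefficients:
  coeff of du: 18*v*(-3*u - v)
  coeff of dv: -27*u^2 - 36*u*v + 3
F^* omega = (18*v*(-3*u - v)) du + (-27*u^2 - 36*u*v + 3) dv.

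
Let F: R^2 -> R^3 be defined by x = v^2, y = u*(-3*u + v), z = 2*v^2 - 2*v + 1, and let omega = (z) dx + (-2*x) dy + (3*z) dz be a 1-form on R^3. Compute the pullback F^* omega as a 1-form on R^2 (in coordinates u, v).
F^* omega = (2*v^2*(6*u - v)) du + (-2*u*v^2 + 28*v^3 - 40*v^2 + 26*v - 6) dv

Using F^*(f dg) = (f ∘ F) d(g ∘ F), substitute each coordinate x_i by F_i(u, v) in f_i, and replace dx_i by d F_i = (∂F_i/∂u) du + (∂F_i/∂v) dv.
  For the x component: f_1(F) = 2*v^2 - 2*v + 1; d F_1 = (0) du + (2*v) dv
  For the y component: f_2(F) = -2*v^2; d F_2 = (-6*u + v) du + (u) dv
  For the z component: f_3(F) = 6*v^2 - 6*v + 3; d F_3 = (0) du + (4*v - 2) dv
Combining and collecting du, dv coefficients:
  coeff of du: 2*v^2*(6*u - v)
  coeff of dv: -2*u*v^2 + 28*v^3 - 40*v^2 + 26*v - 6
F^* omega = (2*v^2*(6*u - v)) du + (-2*u*v^2 + 28*v^3 - 40*v^2 + 26*v - 6) dv.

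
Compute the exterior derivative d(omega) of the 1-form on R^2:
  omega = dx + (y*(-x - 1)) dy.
d(omega) = (-y) dx ∧ dy

For a 1-form omega = sum_i f_i dx_i, the exterior derivative is
  d(omega) = sum_{i < j} (∂f_j/∂x_i - ∂f_i/∂x_j) dx_i ∧ dx_j.
  coefficient of dx ∧ dy: ∂f_2/∂x - ∂f_1/∂y = ∂(y*(-x - 1))/∂x - ∂(1)/∂y = -y
Assembling: d(omega) = (-y) dx ∧ dy.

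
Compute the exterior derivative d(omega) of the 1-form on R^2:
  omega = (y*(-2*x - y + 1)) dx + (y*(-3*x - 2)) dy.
d(omega) = (2*x - y - 1) dx ∧ dy

For a 1-form omega = sum_i f_i dx_i, the exterior derivative is
  d(omega) = sum_{i < j} (∂f_j/∂x_i - ∂f_i/∂x_j) dx_i ∧ dx_j.
  coefficient of dx ∧ dy: ∂f_2/∂x - ∂f_1/∂y = ∂(y*(-3*x - 2))/∂x - ∂(y*(-2*x - y + 1))/∂y = 2*x - y - 1
Assembling: d(omega) = (2*x - y - 1) dx ∧ dy.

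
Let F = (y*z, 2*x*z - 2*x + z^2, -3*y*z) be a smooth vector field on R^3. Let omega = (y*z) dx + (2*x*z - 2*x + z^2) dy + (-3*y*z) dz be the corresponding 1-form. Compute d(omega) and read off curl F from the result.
d(omega) = (-2*x - 5*z) dy ∧ dz + (y) dz ∧ dx + (z - 2) dx ∧ dy; curl F = (-2*x - 5*z, y, z - 2)

d omega = sum_{i<j} (∂f_j/∂x_i - ∂f_i/∂x_j) dx_i ∧ dx_j. Under the identification (dy ∧ dz, dz ∧ dx, dx ∧ dy) ↔ (e_x, e_y, e_z), the coefficients are exactly the components of curl F. Compute:
  ∂R/∂y - ∂Q/∂z = (-3*z) - (2*x + 2*z) = -2*x - 5*z
  ∂P/∂z - ∂R/∂x = (y) - (0) = y
  ∂Q/∂x - ∂P/∂y = (2*z - 2) - (z) = z - 2.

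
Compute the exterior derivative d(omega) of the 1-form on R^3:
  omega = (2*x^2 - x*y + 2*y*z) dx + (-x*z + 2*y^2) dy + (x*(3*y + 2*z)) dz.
d(omega) = (x - 3*z) dx ∧ dy + (y + 2*z) dx ∧ dz + (4*x) dy ∧ dz

For a 1-form omega = sum_i f_i dx_i, the exterior derivative is
  d(omega) = sum_{i < j} (∂f_j/∂x_i - ∂f_i/∂x_j) dx_i ∧ dx_j.
  coefficient of dx ∧ dy: ∂f_2/∂x - ∂f_1/∂y = ∂(-x*z + 2*y^2)/∂x - ∂(2*x^2 - x*y + 2*y*z)/∂y = x - 3*z
  coefficient of dx ∧ dz: ∂f_3/∂x - ∂f_1/∂z = ∂(x*(3*y + 2*z))/∂x - ∂(2*x^2 - x*y + 2*y*z)/∂z = y + 2*z
  coefficient of dy ∧ dz: ∂f_3/∂y - ∂f_2/∂z = ∂(x*(3*y + 2*z))/∂y - ∂(-x*z + 2*y^2)/∂z = 4*x
Assembling: d(omega) = (x - 3*z) dx ∧ dy + (y + 2*z) dx ∧ dz + (4*x) dy ∧ dz.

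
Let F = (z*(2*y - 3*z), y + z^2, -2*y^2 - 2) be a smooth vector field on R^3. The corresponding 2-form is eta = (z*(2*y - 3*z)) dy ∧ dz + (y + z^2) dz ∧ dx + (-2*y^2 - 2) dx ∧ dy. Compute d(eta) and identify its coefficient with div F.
d(eta) = (1) dx ∧ dy ∧ dz; div F = 1

For a 2-form in R^3 of the form above, applying d gives a 3-form with coefficient ∂P/∂x + ∂Q/∂y + ∂R/∂z:
  ∂P/∂x = 0
  ∂Q/∂y = 1
  ∂R/∂z = 0
Sum = 1, which is exactly div F.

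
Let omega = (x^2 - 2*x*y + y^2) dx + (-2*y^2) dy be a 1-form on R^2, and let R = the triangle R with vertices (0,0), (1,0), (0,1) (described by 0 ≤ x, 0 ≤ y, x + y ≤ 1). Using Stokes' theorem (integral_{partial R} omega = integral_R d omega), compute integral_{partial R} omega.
integral_(partial R) omega = 0

Stokes: integral_partial_R omega = integral_R d omega with d omega = (∂Q/∂x - ∂P/∂y) dx ∧ dy.
  ∂Q/∂x = 0
  ∂P/∂y = -2*x + 2*y
  integrand = ∂Q/∂x - ∂P/∂y = 2*x - 2*y.
Integrating over R: integral_0^1 integral_0^{1-x} (2*x - 2*y) dy dx = 0.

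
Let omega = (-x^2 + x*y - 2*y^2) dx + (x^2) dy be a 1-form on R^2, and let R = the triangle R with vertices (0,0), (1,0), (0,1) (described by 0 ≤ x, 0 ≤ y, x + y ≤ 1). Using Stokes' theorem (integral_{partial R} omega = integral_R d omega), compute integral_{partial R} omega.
integral_(partial R) omega = 5/6

Stokes: integral_partial_R omega = integral_R d omega with d omega = (∂Q/∂x - ∂P/∂y) dx ∧ dy.
  ∂Q/∂x = 2*x
  ∂P/∂y = x - 4*y
  integrand = ∂Q/∂x - ∂P/∂y = x + 4*y.
Integrating over R: integral_0^1 integral_0^{1-x} (x + 4*y) dy dx = 5/6.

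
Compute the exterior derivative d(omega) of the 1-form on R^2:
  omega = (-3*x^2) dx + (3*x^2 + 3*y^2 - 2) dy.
d(omega) = (6*x) dx ∧ dy

For a 1-form omega = sum_i f_i dx_i, the exterior derivative is
  d(omega) = sum_{i < j} (∂f_j/∂x_i - ∂f_i/∂x_j) dx_i ∧ dx_j.
  coefficient of dx ∧ dy: ∂f_2/∂x - ∂f_1/∂y = ∂(3*x^2 + 3*y^2 - 2)/∂x - ∂(-3*x^2)/∂y = 6*x
Assembling: d(omega) = (6*x) dx ∧ dy.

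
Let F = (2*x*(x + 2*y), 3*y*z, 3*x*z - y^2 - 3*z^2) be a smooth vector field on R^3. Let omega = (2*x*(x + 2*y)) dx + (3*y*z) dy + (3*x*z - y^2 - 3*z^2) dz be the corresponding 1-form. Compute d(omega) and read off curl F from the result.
d(omega) = (-5*y) dy ∧ dz + (-3*z) dz ∧ dx + (-4*x) dx ∧ dy; curl F = (-5*y, -3*z, -4*x)

d omega = sum_{i<j} (∂f_j/∂x_i - ∂f_i/∂x_j) dx_i ∧ dx_j. Under the identification (dy ∧ dz, dz ∧ dx, dx ∧ dy) ↔ (e_x, e_y, e_z), the coefficients are exactly the components of curl F. Compute:
  ∂R/∂y - ∂Q/∂z = (-2*y) - (3*y) = -5*y
  ∂P/∂z - ∂R/∂x = (0) - (3*z) = -3*z
  ∂Q/∂x - ∂P/∂y = (0) - (4*x) = -4*x.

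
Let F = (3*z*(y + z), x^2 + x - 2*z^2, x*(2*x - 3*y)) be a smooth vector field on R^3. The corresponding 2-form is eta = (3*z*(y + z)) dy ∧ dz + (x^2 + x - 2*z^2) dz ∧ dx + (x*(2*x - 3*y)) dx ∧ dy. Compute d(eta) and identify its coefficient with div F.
d(eta) = (0) dx ∧ dy ∧ dz; div F = 0

For a 2-form in R^3 of the form above, applying d gives a 3-form with coefficient ∂P/∂x + ∂Q/∂y + ∂R/∂z:
  ∂P/∂x = 0
  ∂Q/∂y = 0
  ∂R/∂z = 0
Sum = 0, which is exactly div F.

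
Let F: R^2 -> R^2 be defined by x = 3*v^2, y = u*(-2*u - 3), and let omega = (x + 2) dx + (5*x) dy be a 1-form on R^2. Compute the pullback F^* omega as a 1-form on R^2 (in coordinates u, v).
F^* omega = (v^2*(-60*u - 45)) du + (18*v^3 + 12*v) dv

Using F^*(f dg) = (f ∘ F) d(g ∘ F), substitute each coordinate x_i by F_i(u, v) in f_i, and replace dx_i by d F_i = (∂F_i/∂u) du + (∂F_i/∂v) dv.
  For the x component: f_1(F) = 3*v^2 + 2; d F_1 = (0) du + (6*v) dv
  For the y component: f_2(F) = 15*v^2; d F_2 = (-4*u - 3) du + (0) dv
Combining and collecting du, dv coefficients:
  coeff of du: v^2*(-60*u - 45)
  coeff of dv: 18*v^3 + 12*v
F^* omega = (v^2*(-60*u - 45)) du + (18*v^3 + 12*v) dv.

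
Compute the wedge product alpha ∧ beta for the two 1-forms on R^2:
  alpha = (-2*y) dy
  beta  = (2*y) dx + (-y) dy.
alpha ∧ beta = (4*y^2) dx ∧ dy

Distribute the wedge, using dx_i ∧ dx_j = -dx_j ∧ dx_i and dx_i ∧ dx_i = 0. For each pair (i, j) with i < j, the coefficient of dx_i ∧ dx_j in alpha ∧ beta is (alpha_i * beta_j - alpha_j * beta_i). Collecting: alpha ∧ beta = (4*y^2) dx ∧ dy.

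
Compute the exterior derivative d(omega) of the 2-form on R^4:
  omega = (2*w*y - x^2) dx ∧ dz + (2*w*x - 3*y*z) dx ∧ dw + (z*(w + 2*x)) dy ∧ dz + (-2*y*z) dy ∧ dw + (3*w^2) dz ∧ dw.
d(omega) = (-2*w + 2*z) dx ∧ dy ∧ dz + (5*y) dx ∧ dz ∧ dw + (3*z) dx ∧ dy ∧ dw + (2*y + z) dy ∧ dz ∧ dw

For a 2-form omega = sum_{i<j} g_{ij} dx_i ∧ dx_j, the exterior derivative is
  d(omega) = sum_{i<j} d(g_{ij}) ∧ dx_i ∧ dx_j = sum_{i<j, k} (∂g_{ij}/∂x_k) dx_k ∧ dx_i ∧ dx_j.
Expand each term, using dx_k ∧ dx_i ∧ dx_j = sgn(permutation) dx_{(a)} ∧ dx_{(b)} ∧ dx_{(c)} with (a < b < c) sorted:
  d(2*w*y - x^2) includes (∂/∂y)(2*w*y - x^2) dy = (2*w) dy, which multiplied by dx ∧ dz gives (-2*w) dx ∧ dy ∧ dz
  d(2*w*y - x^2) includes (∂/∂w)(2*w*y - x^2) dw = (2*y) dw, which multiplied by dx ∧ dz gives (2*y) dx ∧ dz ∧ dw
  d(2*w*x - 3*y*z) includes (∂/∂y)(2*w*x - 3*y*z) dy = (-3*z) dy, which multiplied by dx ∧ dw gives (3*z) dx ∧ dy ∧ dw
  d(2*w*x - 3*y*z) includes (∂/∂z)(2*w*x - 3*y*z) dz = (-3*y) dz, which multiplied by dx ∧ dw gives (3*y) dx ∧ dz ∧ dw
  d(z*(w + 2*x)) includes (∂/∂x)(z*(w + 2*x)) dx = (2*z) dx, which multiplied by dy ∧ dz gives (2*z) dx ∧ dy ∧ dz
  d(z*(w + 2*x)) includes (∂/∂w)(z*(w + 2*x)) dw = (z) dw, which multiplied by dy ∧ dz gives (z) dy ∧ dz ∧ dw
  d(-2*y*z) includes (∂/∂z)(-2*y*z) dz = (-2*y) dz, which multiplied by dy ∧ dw gives (2*y) dy ∧ dz ∧ dw
Collecting like 3-forms: d(omega) = (-2*w + 2*z) dx ∧ dy ∧ dz + (5*y) dx ∧ dz ∧ dw + (3*z) dx ∧ dy ∧ dw + (2*y + z) dy ∧ dz ∧ dw.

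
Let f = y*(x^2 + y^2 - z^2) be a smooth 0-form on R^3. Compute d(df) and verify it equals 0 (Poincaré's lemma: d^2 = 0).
d(df) = 0

Step 1: df = sum_i (∂f/∂x_i) dx_i = (2*x*y) dx + (x^2 + 3*y^2 - z^2) dy + (-2*y*z) dz.
Step 2: Apply d again. Using the 1-form formula, the coefficient of dx ∧ dy in d(df) is ∂^2 f/∂x ∂y - ∂^2 f/∂y ∂x = (2*x) - (2*x) = 0 (equality of mixed partials for smooth f).
Similarly for dx ∧ dz and dy ∧ dz — all coefficients vanish. So d(df) = 0.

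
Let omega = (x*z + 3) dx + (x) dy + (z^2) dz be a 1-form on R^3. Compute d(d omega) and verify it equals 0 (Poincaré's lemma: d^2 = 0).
d(d omega) = 0

Step 1: d omega = sum_{i<j} (∂f_j/∂x_i - ∂f_i/∂x_j) dx_i ∧ dx_j:
  coeff of dx ∧ dy: 1
  coeff of dx ∧ dz: -x
  coeff of dy ∧ dz: 0
Step 2: Apply d again to each 2-form coefficient. The only possible 3-form in R^3 is dx ∧ dy ∧ dz, with coefficient
  ∂(coeff of dy∧dz)/∂x - ∂(coeff of dx∧dz)/∂y + ∂(coeff of dx∧dy)/∂z
  = ∂/∂x (0) - ∂/∂y (-x) + ∂/∂z (1).
Each of these terms simplifies to sums of mixed partials that cancel in pairs. The result is 0 (by equality of mixed partials for smooth functions — Schwarz / Clairaut).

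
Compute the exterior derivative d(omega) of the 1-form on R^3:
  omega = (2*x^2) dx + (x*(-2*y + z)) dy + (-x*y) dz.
d(omega) = (-2*y + z) dx ∧ dy + (-y) dx ∧ dz + (-2*x) dy ∧ dz

For a 1-form omega = sum_i f_i dx_i, the exterior derivative is
  d(omega) = sum_{i < j} (∂f_j/∂x_i - ∂f_i/∂x_j) dx_i ∧ dx_j.
  coefficient of dx ∧ dy: ∂f_2/∂x - ∂f_1/∂y = ∂(x*(-2*y + z))/∂x - ∂(2*x^2)/∂y = -2*y + z
  coefficient of dx ∧ dz: ∂f_3/∂x - ∂f_1/∂z = ∂(-x*y)/∂x - ∂(2*x^2)/∂z = -y
  coefficient of dy ∧ dz: ∂f_3/∂y - ∂f_2/∂z = ∂(-x*y)/∂y - ∂(x*(-2*y + z))/∂z = -2*x
Assembling: d(omega) = (-2*y + z) dx ∧ dy + (-y) dx ∧ dz + (-2*x) dy ∧ dz.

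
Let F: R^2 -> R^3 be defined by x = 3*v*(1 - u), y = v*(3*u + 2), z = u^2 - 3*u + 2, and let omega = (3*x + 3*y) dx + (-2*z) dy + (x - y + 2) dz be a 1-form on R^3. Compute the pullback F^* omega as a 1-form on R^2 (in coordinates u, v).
F^* omega = (-18*u^2*v + 38*u*v + 4*u - 45*v^2 - 15*v - 6) du + (-6*u^3 + 14*u^2 - 45*u*v + 45*v - 8) dv

Using F^*(f dg) = (f ∘ F) d(g ∘ F), substitute each coordinate x_i by F_i(u, v) in f_i, and replace dx_i by d F_i = (∂F_i/∂u) du + (∂F_i/∂v) dv.
  For the x component: f_1(F) = 15*v; d F_1 = (-3*v) du + (3 - 3*u) dv
  For the y component: f_2(F) = -2*u^2 + 6*u - 4; d F_2 = (3*v) du + (3*u + 2) dv
  For the z component: f_3(F) = -6*u*v + v + 2; d F_3 = (2*u - 3) du + (0) dv
Combining and collecting du, dv coefficients:
  coeff of du: -18*u^2*v + 38*u*v + 4*u - 45*v^2 - 15*v - 6
  coeff of dv: -6*u^3 + 14*u^2 - 45*u*v + 45*v - 8
F^* omega = (-18*u^2*v + 38*u*v + 4*u - 45*v^2 - 15*v - 6) du + (-6*u^3 + 14*u^2 - 45*u*v + 45*v - 8) dv.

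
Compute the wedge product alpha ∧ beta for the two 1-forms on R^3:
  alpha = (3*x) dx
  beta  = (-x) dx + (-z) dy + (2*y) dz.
alpha ∧ beta = (-3*x*z) dx ∧ dy + (6*x*y) dx ∧ dz

Distribute the wedge, using dx_i ∧ dx_j = -dx_j ∧ dx_i and dx_i ∧ dx_i = 0. For each pair (i, j) with i < j, the coefficient of dx_i ∧ dx_j in alpha ∧ beta is (alpha_i * beta_j - alpha_j * beta_i). Collecting: alpha ∧ beta = (-3*x*z) dx ∧ dy + (6*x*y) dx ∧ dz.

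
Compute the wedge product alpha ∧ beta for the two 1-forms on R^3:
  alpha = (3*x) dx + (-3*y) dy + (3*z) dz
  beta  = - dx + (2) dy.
alpha ∧ beta = (6*x - 3*y) dx ∧ dy + (3*z) dx ∧ dz + (-6*z) dy ∧ dz

Distribute the wedge, using dx_i ∧ dx_j = -dx_j ∧ dx_i and dx_i ∧ dx_i = 0. For each pair (i, j) with i < j, the coefficient of dx_i ∧ dx_j in alpha ∧ beta is (alpha_i * beta_j - alpha_j * beta_i). Collecting: alpha ∧ beta = (6*x - 3*y) dx ∧ dy + (3*z) dx ∧ dz + (-6*z) dy ∧ dz.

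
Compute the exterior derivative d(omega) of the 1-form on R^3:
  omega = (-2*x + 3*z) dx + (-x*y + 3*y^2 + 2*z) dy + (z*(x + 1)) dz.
d(omega) = (-y) dx ∧ dy + (z - 3) dx ∧ dz + (-2) dy ∧ dz

For a 1-form omega = sum_i f_i dx_i, the exterior derivative is
  d(omega) = sum_{i < j} (∂f_j/∂x_i - ∂f_i/∂x_j) dx_i ∧ dx_j.
  coefficient of dx ∧ dy: ∂f_2/∂x - ∂f_1/∂y = ∂(-x*y + 3*y^2 + 2*z)/∂x - ∂(-2*x + 3*z)/∂y = -y
  coefficient of dx ∧ dz: ∂f_3/∂x - ∂f_1/∂z = ∂(z*(x + 1))/∂x - ∂(-2*x + 3*z)/∂z = z - 3
  coefficient of dy ∧ dz: ∂f_3/∂y - ∂f_2/∂z = ∂(z*(x + 1))/∂y - ∂(-x*y + 3*y^2 + 2*z)/∂z = -2
Assembling: d(omega) = (-y) dx ∧ dy + (z - 3) dx ∧ dz + (-2) dy ∧ dz.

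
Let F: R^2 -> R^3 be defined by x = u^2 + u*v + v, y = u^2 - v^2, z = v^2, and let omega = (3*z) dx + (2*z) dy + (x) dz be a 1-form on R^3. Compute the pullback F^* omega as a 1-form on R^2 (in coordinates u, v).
F^* omega = (v^2*(10*u + 3*v)) du + (v*(2*u^2 + 5*u*v - 4*v^2 + 5*v)) dv

Using F^*(f dg) = (f ∘ F) d(g ∘ F), substitute each coordinate x_i by F_i(u, v) in f_i, and replace dx_i by d F_i = (∂F_i/∂u) du + (∂F_i/∂v) dv.
  For the x component: f_1(F) = 3*v^2; d F_1 = (2*u + v) du + (u + 1) dv
  For the y component: f_2(F) = 2*v^2; d F_2 = (2*u) du + (-2*v) dv
  For the z component: f_3(F) = u^2 + u*v + v; d F_3 = (0) du + (2*v) dv
Combining and collecting du, dv coefficients:
  coeff of du: v^2*(10*u + 3*v)
  coeff of dv: v*(2*u^2 + 5*u*v - 4*v^2 + 5*v)
F^* omega = (v^2*(10*u + 3*v)) du + (v*(2*u^2 + 5*u*v - 4*v^2 + 5*v)) dv.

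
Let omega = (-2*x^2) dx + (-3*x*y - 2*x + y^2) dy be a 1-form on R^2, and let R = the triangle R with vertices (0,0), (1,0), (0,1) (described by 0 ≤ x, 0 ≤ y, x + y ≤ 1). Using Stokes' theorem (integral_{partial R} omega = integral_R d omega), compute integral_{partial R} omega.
integral_(partial R) omega = -3/2

Stokes: integral_partial_R omega = integral_R d omega with d omega = (∂Q/∂x - ∂P/∂y) dx ∧ dy.
  ∂Q/∂x = -3*y - 2
  ∂P/∂y = 0
  integrand = ∂Q/∂x - ∂P/∂y = -3*y - 2.
Integrating over R: integral_0^1 integral_0^{1-x} (-3*y - 2) dy dx = -3/2.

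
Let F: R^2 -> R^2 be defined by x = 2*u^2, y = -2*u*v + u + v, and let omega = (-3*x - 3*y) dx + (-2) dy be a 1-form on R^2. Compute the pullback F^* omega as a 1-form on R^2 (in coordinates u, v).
F^* omega = (-24*u^3 + 24*u^2*v - 12*u^2 - 12*u*v + 4*v - 2) du + (4*u - 2) dv

Using F^*(f dg) = (f ∘ F) d(g ∘ F), substitute each coordinate x_i by F_i(u, v) in f_i, and replace dx_i by d F_i = (∂F_i/∂u) du + (∂F_i/∂v) dv.
  For the x component: f_1(F) = -6*u^2 + 6*u*v - 3*u - 3*v; d F_1 = (4*u) du + (0) dv
  For the y component: f_2(F) = -2; d F_2 = (1 - 2*v) du + (1 - 2*u) dv
Combining and collecting du, dv coefficients:
  coeff of du: -24*u^3 + 24*u^2*v - 12*u^2 - 12*u*v + 4*v - 2
  coeff of dv: 4*u - 2
F^* omega = (-24*u^3 + 24*u^2*v - 12*u^2 - 12*u*v + 4*v - 2) du + (4*u - 2) dv.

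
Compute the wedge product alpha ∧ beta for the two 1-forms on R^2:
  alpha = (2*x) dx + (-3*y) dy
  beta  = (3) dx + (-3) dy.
alpha ∧ beta = (-6*x + 9*y) dx ∧ dy

Distribute the wedge, using dx_i ∧ dx_j = -dx_j ∧ dx_i and dx_i ∧ dx_i = 0. For each pair (i, j) with i < j, the coefficient of dx_i ∧ dx_j in alpha ∧ beta is (alpha_i * beta_j - alpha_j * beta_i). Collecting: alpha ∧ beta = (-6*x + 9*y) dx ∧ dy.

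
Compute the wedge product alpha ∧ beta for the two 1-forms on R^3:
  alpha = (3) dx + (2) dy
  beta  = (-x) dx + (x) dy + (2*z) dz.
alpha ∧ beta = (5*x) dx ∧ dy + (6*z) dx ∧ dz + (4*z) dy ∧ dz

Distribute the wedge, using dx_i ∧ dx_j = -dx_j ∧ dx_i and dx_i ∧ dx_i = 0. For each pair (i, j) with i < j, the coefficient of dx_i ∧ dx_j in alpha ∧ beta is (alpha_i * beta_j - alpha_j * beta_i). Collecting: alpha ∧ beta = (5*x) dx ∧ dy + (6*z) dx ∧ dz + (4*z) dy ∧ dz.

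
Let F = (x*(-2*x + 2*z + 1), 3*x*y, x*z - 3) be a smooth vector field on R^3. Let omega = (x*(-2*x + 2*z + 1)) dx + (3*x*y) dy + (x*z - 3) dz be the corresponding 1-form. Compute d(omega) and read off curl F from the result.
d(omega) = (0) dy ∧ dz + (2*x - z) dz ∧ dx + (3*y) dx ∧ dy; curl F = (0, 2*x - z, 3*y)

d omega = sum_{i<j} (∂f_j/∂x_i - ∂f_i/∂x_j) dx_i ∧ dx_j. Under the identification (dy ∧ dz, dz ∧ dx, dx ∧ dy) ↔ (e_x, e_y, e_z), the coefficients are exactly the components of curl F. Compute:
  ∂R/∂y - ∂Q/∂z = (0) - (0) = 0
  ∂P/∂z - ∂R/∂x = (2*x) - (z) = 2*x - z
  ∂Q/∂x - ∂P/∂y = (3*y) - (0) = 3*y.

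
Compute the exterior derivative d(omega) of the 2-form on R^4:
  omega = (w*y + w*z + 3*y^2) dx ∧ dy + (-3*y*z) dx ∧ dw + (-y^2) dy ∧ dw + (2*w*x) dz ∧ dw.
d(omega) = (w) dx ∧ dy ∧ dz + (y + 4*z) dx ∧ dy ∧ dw + (2*w + 3*y) dx ∧ dz ∧ dw

For a 2-form omega = sum_{i<j} g_{ij} dx_i ∧ dx_j, the exterior derivative is
  d(omega) = sum_{i<j} d(g_{ij}) ∧ dx_i ∧ dx_j = sum_{i<j, k} (∂g_{ij}/∂x_k) dx_k ∧ dx_i ∧ dx_j.
Expand each term, using dx_k ∧ dx_i ∧ dx_j = sgn(permutation) dx_{(a)} ∧ dx_{(b)} ∧ dx_{(c)} with (a < b < c) sorted:
  d(w*y + w*z + 3*y^2) includes (∂/∂z)(w*y + w*z + 3*y^2) dz = (w) dz, which multiplied by dx ∧ dy gives (w) dx ∧ dy ∧ dz
  d(w*y + w*z + 3*y^2) includes (∂/∂w)(w*y + w*z + 3*y^2) dw = (y + z) dw, which multiplied by dx ∧ dy gives (y + z) dx ∧ dy ∧ dw
  d(-3*y*z) includes (∂/∂y)(-3*y*z) dy = (-3*z) dy, which multiplied by dx ∧ dw gives (3*z) dx ∧ dy ∧ dw
  d(-3*y*z) includes (∂/∂z)(-3*y*z) dz = (-3*y) dz, which multiplied by dx ∧ dw gives (3*y) dx ∧ dz ∧ dw
  d(2*w*x) includes (∂/∂x)(2*w*x) dx = (2*w) dx, which multiplied by dz ∧ dw gives (2*w) dx ∧ dz ∧ dw
Collecting like 3-forms: d(omega) = (w) dx ∧ dy ∧ dz + (y + 4*z) dx ∧ dy ∧ dw + (2*w + 3*y) dx ∧ dz ∧ dw.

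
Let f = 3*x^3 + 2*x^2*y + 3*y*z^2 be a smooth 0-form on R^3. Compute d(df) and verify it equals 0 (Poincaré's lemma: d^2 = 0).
d(df) = 0

Step 1: df = sum_i (∂f/∂x_i) dx_i = (x*(9*x + 4*y)) dx + (2*x^2 + 3*z^2) dy + (6*y*z) dz.
Step 2: Apply d again. Using the 1-form formula, the coefficient of dx ∧ dy in d(df) is ∂^2 f/∂x ∂y - ∂^2 f/∂y ∂x = (4*x) - (4*x) = 0 (equality of mixed partials for smooth f).
Similarly for dx ∧ dz and dy ∧ dz — all coefficients vanish. So d(df) = 0.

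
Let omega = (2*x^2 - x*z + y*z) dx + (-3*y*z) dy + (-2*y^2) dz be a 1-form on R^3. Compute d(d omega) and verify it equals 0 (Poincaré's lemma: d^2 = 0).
d(d omega) = 0

Step 1: d omega = sum_{i<j} (∂f_j/∂x_i - ∂f_i/∂x_j) dx_i ∧ dx_j:
  coeff of dx ∧ dy: -z
  coeff of dx ∧ dz: x - y
  coeff of dy ∧ dz: -y
Step 2: Apply d again to each 2-form coefficient. The only possible 3-form in R^3 is dx ∧ dy ∧ dz, with coefficient
  ∂(coeff of dy∧dz)/∂x - ∂(coeff of dx∧dz)/∂y + ∂(coeff of dx∧dy)/∂z
  = ∂/∂x (-y) - ∂/∂y (x - y) + ∂/∂z (-z).
Each of these terms simplifies to sums of mixed partials that cancel in pairs. The result is 0 (by equality of mixed partials for smooth functions — Schwarz / Clairaut).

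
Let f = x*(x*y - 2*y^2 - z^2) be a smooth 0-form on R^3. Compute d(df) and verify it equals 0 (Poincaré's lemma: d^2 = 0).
d(df) = 0

Step 1: df = sum_i (∂f/∂x_i) dx_i = (2*x*y - 2*y^2 - z^2) dx + (x*(x - 4*y)) dy + (-2*x*z) dz.
Step 2: Apply d again. Using the 1-form formula, the coefficient of dx ∧ dy in d(df) is ∂^2 f/∂x ∂y - ∂^2 f/∂y ∂x = (2*x - 4*y) - (2*x - 4*y) = 0 (equality of mixed partials for smooth f).
Similarly for dx ∧ dz and dy ∧ dz — all coefficients vanish. So d(df) = 0.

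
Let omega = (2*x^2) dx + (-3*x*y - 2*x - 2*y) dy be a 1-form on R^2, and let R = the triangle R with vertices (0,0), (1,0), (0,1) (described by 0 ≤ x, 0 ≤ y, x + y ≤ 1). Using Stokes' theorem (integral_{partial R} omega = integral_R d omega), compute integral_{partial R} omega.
integral_(partial R) omega = -3/2

Stokes: integral_partial_R omega = integral_R d omega with d omega = (∂Q/∂x - ∂P/∂y) dx ∧ dy.
  ∂Q/∂x = -3*y - 2
  ∂P/∂y = 0
  integrand = ∂Q/∂x - ∂P/∂y = -3*y - 2.
Integrating over R: integral_0^1 integral_0^{1-x} (-3*y - 2) dy dx = -3/2.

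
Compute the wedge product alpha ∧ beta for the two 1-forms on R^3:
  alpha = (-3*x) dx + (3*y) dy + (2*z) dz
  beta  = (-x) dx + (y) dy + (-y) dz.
alpha ∧ beta = (x*(3*y + 2*z)) dx ∧ dz + (-y*(3*y + 2*z)) dy ∧ dz

Distribute the wedge, using dx_i ∧ dx_j = -dx_j ∧ dx_i and dx_i ∧ dx_i = 0. For each pair (i, j) with i < j, the coefficient of dx_i ∧ dx_j in alpha ∧ beta is (alpha_i * beta_j - alpha_j * beta_i). Collecting: alpha ∧ beta = (x*(3*y + 2*z)) dx ∧ dz + (-y*(3*y + 2*z)) dy ∧ dz.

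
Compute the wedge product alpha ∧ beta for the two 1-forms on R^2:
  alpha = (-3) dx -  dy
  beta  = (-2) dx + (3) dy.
alpha ∧ beta = (-11) dx ∧ dy

Distribute the wedge, using dx_i ∧ dx_j = -dx_j ∧ dx_i and dx_i ∧ dx_i = 0. For each pair (i, j) with i < j, the coefficient of dx_i ∧ dx_j in alpha ∧ beta is (alpha_i * beta_j - alpha_j * beta_i). Collecting: alpha ∧ beta = (-11) dx ∧ dy.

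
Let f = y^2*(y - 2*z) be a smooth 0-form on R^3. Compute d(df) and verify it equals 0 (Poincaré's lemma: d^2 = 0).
d(df) = 0

Step 1: df = sum_i (∂f/∂x_i) dx_i = (0) dx + (y*(3*y - 4*z)) dy + (-2*y^2) dz.
Step 2: Apply d again. Using the 1-form formula, the coefficient of dx ∧ dy in d(df) is ∂^2 f/∂x ∂y - ∂^2 f/∂y ∂x = (0) - (0) = 0 (equality of mixed partials for smooth f).
Similarly for dx ∧ dz and dy ∧ dz — all coefficients vanish. So d(df) = 0.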